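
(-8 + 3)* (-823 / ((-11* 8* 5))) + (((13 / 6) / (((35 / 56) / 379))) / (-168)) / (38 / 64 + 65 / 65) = -20158711 / 1413720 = -14.26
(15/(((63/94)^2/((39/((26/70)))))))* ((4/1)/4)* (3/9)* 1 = 220900/189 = 1168.78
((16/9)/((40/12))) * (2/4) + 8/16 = 0.77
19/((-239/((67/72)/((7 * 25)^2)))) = -1273/526995000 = -0.00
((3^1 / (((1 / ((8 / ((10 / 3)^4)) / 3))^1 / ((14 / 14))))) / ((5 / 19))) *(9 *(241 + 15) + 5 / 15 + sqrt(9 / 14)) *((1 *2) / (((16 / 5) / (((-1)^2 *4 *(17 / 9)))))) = 8721 *sqrt(14) / 35000 + 6698697 / 2500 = 2680.41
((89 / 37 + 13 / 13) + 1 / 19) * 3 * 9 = 93.37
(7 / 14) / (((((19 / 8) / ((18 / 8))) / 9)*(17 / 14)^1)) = 1134 / 323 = 3.51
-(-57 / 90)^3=6859 / 27000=0.25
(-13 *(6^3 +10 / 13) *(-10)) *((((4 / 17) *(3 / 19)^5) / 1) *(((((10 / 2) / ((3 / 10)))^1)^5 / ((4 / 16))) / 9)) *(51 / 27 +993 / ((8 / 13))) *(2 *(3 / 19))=4097266325000000000 / 21594059379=189740439.86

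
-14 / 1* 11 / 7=-22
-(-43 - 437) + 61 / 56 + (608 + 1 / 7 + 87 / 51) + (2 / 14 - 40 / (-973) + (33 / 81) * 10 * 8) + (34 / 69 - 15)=91149876179 / 82175688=1109.21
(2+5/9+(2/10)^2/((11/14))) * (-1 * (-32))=206432/2475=83.41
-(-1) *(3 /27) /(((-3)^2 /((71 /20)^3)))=357911 /648000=0.55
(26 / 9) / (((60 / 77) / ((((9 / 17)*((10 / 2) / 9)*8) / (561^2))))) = 364 / 13132449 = 0.00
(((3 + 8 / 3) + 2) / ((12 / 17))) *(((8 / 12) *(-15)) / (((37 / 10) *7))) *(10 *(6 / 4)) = -48875 / 777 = -62.90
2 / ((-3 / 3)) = -2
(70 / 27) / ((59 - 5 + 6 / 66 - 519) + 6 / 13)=-0.01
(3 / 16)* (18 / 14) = 27 / 112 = 0.24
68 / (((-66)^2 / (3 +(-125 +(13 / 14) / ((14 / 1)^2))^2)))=666755134403 / 2733221568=243.94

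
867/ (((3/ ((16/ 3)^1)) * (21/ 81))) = 41616/ 7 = 5945.14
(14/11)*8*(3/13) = 336/143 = 2.35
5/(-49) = -5/49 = -0.10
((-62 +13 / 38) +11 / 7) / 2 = -15983 / 532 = -30.04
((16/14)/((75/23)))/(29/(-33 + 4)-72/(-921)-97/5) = -28244/1637685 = -0.02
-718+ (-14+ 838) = 106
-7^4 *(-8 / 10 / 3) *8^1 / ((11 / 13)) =998816 / 165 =6053.43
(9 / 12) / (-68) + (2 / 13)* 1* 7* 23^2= 2014393 / 3536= 569.68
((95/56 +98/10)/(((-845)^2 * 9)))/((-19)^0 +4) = 1073/2998905000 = 0.00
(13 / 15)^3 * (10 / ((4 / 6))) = 2197 / 225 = 9.76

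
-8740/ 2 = -4370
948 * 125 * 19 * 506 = 1139259000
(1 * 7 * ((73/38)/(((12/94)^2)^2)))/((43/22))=27428686901/1058832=25904.66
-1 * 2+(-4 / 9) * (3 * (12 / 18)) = -26 / 9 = -2.89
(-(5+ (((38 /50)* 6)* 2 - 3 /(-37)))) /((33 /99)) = -39408 /925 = -42.60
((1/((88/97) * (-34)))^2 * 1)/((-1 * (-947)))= 0.00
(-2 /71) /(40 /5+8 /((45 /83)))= -45 /36352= -0.00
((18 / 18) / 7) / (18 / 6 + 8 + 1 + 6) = 1 / 126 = 0.01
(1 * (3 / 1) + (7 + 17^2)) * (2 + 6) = 2392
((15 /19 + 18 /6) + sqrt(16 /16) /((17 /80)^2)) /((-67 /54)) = -7690032 /367897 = -20.90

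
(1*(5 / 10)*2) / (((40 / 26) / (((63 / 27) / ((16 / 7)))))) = 637 / 960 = 0.66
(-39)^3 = -59319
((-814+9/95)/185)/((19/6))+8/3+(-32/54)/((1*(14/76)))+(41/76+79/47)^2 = 2.99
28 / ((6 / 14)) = 196 / 3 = 65.33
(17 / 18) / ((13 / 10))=85 / 117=0.73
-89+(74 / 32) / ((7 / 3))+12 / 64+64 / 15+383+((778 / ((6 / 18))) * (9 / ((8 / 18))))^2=234553066828 / 105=2233838731.70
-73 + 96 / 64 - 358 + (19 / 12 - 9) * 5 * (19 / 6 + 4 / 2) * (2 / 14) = -230263 / 504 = -456.87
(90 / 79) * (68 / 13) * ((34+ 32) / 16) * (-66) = -1666170 / 1027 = -1622.37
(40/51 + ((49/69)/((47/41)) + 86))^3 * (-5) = -559433650277658825895/167566658813091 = -3338573.76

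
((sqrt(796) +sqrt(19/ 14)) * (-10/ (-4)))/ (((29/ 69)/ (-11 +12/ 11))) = -37605 * sqrt(199)/ 319 - 37605 * sqrt(266)/ 8932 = -1731.62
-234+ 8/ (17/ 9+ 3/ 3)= -3006/ 13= -231.23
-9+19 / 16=-7.81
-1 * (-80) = 80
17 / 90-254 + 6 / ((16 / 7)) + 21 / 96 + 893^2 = 797198.03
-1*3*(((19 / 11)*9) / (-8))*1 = 513 / 88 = 5.83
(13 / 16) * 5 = 65 / 16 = 4.06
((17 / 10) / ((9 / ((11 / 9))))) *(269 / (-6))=-10.35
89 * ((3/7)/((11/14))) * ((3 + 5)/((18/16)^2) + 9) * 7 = 1546286/297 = 5206.35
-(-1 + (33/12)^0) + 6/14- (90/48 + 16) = -977/56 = -17.45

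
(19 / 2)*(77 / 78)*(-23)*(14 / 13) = -235543 / 1014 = -232.29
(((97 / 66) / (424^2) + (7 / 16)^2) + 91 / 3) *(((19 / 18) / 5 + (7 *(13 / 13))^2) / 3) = 3208214582479 / 6407216640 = 500.72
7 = 7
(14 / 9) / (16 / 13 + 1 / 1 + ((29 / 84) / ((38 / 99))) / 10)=1936480 / 2889009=0.67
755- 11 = 744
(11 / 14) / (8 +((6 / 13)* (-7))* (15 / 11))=1573 / 7196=0.22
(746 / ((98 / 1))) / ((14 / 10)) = 1865 / 343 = 5.44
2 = 2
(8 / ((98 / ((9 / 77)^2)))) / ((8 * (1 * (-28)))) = -81 / 16269176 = -0.00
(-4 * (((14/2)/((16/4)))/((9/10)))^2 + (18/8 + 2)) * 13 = -45799/324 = -141.35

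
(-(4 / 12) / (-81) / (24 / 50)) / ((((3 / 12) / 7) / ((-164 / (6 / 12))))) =-57400 / 729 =-78.74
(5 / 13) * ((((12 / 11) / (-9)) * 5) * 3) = -100 / 143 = -0.70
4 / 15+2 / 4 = 0.77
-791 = -791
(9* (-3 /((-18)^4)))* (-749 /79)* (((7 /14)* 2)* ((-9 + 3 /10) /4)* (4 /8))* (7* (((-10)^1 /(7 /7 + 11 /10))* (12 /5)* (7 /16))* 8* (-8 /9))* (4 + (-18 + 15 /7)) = 1802843 /230364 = 7.83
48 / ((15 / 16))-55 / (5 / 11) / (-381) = 98141 / 1905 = 51.52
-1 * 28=-28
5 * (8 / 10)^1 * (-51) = -204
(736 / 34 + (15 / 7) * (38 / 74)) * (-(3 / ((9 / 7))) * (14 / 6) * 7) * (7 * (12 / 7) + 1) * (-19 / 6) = 1212200171 / 33966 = 35688.63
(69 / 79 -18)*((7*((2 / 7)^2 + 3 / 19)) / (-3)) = 100573 / 10507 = 9.57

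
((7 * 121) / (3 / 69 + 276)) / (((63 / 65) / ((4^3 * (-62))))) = -12561.76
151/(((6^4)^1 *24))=151/31104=0.00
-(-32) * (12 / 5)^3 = 55296 / 125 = 442.37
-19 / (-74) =19 / 74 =0.26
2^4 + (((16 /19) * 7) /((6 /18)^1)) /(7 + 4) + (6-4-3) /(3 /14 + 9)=471794 /26961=17.50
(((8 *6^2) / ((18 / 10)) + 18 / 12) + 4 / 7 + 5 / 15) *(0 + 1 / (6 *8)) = 3.38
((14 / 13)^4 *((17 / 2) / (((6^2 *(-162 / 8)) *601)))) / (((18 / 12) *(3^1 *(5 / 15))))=-653072 / 37540207107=-0.00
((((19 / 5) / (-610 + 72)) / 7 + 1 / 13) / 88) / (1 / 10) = 18583 / 2154152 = 0.01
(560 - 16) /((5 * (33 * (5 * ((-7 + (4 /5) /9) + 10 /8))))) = -6528 /56045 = -0.12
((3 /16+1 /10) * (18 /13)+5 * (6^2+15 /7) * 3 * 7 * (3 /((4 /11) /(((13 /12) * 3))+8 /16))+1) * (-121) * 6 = -14256709.52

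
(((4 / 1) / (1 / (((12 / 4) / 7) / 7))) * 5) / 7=60 / 343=0.17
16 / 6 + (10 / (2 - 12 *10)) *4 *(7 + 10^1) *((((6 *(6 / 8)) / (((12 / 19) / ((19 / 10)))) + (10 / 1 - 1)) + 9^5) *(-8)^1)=8169902 / 3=2723300.67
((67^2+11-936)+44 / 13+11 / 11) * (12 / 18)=30926 / 13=2378.92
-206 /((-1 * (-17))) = -206 /17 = -12.12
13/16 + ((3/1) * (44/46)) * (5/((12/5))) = 2499/368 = 6.79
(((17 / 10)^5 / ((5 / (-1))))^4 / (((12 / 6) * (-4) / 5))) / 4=-4064231406647572522401601 / 400000000000000000000000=-10.16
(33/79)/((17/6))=198/1343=0.15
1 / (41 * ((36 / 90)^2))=0.15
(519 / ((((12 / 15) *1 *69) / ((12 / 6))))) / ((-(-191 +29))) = 865 / 7452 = 0.12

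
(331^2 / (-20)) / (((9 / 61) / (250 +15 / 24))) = -2679971621 / 288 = -9305457.02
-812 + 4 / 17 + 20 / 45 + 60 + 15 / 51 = -114907 / 153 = -751.03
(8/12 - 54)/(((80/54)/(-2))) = 72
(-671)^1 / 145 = -671 / 145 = -4.63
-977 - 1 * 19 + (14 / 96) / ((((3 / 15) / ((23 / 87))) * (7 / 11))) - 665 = -6935071 / 4176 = -1660.70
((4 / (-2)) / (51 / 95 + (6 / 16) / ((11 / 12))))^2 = 17472400 / 3908529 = 4.47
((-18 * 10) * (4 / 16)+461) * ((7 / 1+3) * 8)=33280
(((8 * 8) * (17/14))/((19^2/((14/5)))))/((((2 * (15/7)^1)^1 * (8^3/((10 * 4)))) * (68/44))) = 0.01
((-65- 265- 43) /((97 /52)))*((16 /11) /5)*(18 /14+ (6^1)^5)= -16895002176 /37345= -452403.33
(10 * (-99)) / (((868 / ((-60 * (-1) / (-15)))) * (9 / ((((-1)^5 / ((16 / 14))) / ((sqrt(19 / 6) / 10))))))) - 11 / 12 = -275 * sqrt(114) / 1178 - 11 / 12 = -3.41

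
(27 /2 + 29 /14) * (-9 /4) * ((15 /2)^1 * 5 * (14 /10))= -14715 /8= -1839.38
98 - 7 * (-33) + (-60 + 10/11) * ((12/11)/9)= 116827/363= 321.84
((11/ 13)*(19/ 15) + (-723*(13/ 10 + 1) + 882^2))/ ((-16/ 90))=-908226741/ 208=-4366474.72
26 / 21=1.24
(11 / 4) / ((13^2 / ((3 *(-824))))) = -6798 / 169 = -40.22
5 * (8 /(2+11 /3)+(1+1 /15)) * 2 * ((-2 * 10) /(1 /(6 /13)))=-50560 /221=-228.78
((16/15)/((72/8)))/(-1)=-16/135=-0.12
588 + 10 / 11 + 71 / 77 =45417 / 77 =589.83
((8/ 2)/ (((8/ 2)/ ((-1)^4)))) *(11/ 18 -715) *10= -64295/ 9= -7143.89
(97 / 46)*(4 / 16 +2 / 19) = 2619 / 3496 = 0.75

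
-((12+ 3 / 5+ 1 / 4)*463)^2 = -14158858081 / 400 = -35397145.20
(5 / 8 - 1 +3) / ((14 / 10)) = 15 / 8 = 1.88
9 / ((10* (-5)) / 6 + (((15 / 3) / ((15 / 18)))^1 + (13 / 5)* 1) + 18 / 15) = 135 / 22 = 6.14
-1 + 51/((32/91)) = 4609/32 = 144.03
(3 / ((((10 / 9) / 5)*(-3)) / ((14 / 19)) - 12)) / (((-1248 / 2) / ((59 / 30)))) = 413 / 563680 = 0.00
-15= -15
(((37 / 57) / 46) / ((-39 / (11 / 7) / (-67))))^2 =743598361 / 512378229636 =0.00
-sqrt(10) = -3.16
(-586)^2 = 343396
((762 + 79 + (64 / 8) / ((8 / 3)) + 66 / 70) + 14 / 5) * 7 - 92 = 5842.20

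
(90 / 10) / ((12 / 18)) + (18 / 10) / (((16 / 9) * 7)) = 7641 / 560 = 13.64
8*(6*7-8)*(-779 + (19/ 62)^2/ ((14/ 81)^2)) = -9937329175/ 47089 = -211032.92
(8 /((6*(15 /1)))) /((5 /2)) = 8 /225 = 0.04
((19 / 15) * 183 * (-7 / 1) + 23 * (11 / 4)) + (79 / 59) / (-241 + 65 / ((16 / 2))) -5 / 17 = -58286891723 / 37371780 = -1559.65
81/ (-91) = -81/ 91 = -0.89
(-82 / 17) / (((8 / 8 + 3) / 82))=-1681 / 17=-98.88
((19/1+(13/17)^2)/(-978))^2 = 8008900/19971625041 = 0.00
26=26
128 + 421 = 549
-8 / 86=-4 / 43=-0.09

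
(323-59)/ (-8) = -33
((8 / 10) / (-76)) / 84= -1 / 7980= -0.00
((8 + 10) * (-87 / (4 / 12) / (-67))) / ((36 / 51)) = 13311 / 134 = 99.34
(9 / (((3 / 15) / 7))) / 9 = 35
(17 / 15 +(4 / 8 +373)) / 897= 11239 / 26910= 0.42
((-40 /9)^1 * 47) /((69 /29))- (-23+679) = -461896 /621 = -743.79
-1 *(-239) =239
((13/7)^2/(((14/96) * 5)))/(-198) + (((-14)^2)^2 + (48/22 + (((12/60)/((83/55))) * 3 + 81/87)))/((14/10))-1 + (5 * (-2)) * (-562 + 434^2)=-252082615234379/136224165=-1850498.52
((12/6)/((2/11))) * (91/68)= 1001/68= 14.72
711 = 711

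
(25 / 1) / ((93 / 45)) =12.10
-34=-34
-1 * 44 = -44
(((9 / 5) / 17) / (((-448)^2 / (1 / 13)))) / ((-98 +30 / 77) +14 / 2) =-99 / 221049221120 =-0.00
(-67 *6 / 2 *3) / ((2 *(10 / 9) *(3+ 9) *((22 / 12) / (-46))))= 124821 / 220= 567.37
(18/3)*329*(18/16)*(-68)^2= 10268748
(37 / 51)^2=1369 / 2601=0.53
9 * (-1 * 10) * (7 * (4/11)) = -2520/11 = -229.09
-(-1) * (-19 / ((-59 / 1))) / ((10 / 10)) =19 / 59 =0.32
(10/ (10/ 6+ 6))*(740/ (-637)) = -22200/ 14651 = -1.52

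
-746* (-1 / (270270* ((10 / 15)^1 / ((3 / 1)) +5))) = 373 / 705705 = 0.00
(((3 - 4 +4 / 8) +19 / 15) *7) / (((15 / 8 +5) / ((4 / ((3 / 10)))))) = 5152 / 495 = 10.41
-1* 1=-1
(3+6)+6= 15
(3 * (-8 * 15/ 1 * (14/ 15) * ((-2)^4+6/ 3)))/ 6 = -1008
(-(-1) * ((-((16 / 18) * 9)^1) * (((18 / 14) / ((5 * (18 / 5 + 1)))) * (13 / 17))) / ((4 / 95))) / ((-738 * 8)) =1235 / 897736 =0.00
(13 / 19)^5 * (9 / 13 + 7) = 2856100 / 2476099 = 1.15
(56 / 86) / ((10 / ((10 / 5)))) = 28 / 215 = 0.13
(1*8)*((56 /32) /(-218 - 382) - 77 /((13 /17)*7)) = -448891 /3900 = -115.10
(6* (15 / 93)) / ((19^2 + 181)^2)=15 / 4553342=0.00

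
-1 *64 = -64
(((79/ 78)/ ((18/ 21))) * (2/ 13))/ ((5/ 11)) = 6083/ 15210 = 0.40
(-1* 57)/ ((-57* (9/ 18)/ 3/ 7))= 42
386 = 386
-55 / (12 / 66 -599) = 605 / 6587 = 0.09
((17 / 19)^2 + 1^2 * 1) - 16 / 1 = -5126 / 361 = -14.20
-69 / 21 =-23 / 7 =-3.29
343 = 343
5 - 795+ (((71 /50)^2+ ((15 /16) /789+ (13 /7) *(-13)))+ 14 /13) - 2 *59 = -222349140613 /239330000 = -929.05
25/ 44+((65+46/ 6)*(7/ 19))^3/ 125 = 156935349469/ 1018561500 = 154.08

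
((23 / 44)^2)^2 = 279841 / 3748096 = 0.07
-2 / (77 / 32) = -64 / 77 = -0.83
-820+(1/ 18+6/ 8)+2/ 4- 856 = -60289/ 36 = -1674.69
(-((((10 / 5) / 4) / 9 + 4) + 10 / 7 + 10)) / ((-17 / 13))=25363 / 2142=11.84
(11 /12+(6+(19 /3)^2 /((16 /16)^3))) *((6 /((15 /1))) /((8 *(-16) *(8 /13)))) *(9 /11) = -0.20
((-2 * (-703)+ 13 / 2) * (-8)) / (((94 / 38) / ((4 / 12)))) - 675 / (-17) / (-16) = -58493575 / 38352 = -1525.18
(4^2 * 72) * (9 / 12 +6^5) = 8958816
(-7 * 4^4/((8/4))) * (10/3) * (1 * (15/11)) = -44800/11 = -4072.73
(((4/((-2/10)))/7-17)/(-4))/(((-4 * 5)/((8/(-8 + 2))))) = 139/420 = 0.33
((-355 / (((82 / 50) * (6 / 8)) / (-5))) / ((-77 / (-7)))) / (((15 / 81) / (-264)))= -7668000 / 41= -187024.39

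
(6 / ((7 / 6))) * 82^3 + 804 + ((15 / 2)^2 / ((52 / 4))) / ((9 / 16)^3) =20907363628 / 7371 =2836435.17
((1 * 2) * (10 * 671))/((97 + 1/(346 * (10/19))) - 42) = 243.98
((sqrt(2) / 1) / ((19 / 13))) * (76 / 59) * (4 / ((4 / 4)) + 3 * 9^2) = 307.87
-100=-100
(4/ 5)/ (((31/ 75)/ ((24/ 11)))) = 1440/ 341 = 4.22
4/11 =0.36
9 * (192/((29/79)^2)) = 12823.36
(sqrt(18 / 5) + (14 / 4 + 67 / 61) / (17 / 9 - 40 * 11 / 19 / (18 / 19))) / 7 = -5049 / 173362 + 3 * sqrt(10) / 35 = 0.24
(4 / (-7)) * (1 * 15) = -60 / 7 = -8.57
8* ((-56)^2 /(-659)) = -25088 /659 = -38.07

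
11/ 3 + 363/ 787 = 9746/ 2361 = 4.13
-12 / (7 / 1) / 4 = -3 / 7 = -0.43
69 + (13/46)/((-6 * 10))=190427/2760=69.00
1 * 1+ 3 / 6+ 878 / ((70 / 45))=7923 / 14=565.93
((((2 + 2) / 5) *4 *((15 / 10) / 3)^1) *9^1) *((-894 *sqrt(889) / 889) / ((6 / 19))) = -203832 *sqrt(889) / 4445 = -1367.26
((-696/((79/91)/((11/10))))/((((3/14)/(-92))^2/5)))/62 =-96314970752/7347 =-13109428.44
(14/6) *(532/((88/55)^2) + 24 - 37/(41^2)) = 14546553/26896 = 540.84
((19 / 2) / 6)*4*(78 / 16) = 247 / 8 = 30.88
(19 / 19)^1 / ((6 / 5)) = 5 / 6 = 0.83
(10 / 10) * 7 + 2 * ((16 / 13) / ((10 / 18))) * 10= 667 / 13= 51.31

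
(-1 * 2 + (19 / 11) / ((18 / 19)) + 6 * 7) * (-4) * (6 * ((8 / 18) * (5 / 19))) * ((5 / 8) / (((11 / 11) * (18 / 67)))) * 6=-27741350 / 16929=-1638.69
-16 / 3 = -5.33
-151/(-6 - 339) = 151/345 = 0.44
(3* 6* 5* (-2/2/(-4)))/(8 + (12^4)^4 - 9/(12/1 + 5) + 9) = 765/6286064802431238704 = 0.00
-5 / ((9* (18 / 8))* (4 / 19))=-95 / 81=-1.17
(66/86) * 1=33/43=0.77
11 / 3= 3.67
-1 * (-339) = 339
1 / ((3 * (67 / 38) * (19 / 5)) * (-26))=-5 / 2613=-0.00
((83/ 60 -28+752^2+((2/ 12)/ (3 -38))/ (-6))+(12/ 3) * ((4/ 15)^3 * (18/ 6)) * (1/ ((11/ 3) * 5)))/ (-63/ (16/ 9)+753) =3918758358016/ 4972708125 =788.05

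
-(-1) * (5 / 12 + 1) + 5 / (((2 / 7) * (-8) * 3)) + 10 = 171 / 16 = 10.69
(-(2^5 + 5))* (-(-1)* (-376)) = 13912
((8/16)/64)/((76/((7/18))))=7/175104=0.00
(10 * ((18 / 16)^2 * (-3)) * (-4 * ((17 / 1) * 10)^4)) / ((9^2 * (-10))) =-156601875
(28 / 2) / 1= 14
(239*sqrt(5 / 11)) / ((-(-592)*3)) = 239*sqrt(55) / 19536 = 0.09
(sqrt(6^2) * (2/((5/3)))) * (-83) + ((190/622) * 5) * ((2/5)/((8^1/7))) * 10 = -1841911/3110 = -592.25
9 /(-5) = -9 /5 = -1.80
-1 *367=-367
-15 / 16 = -0.94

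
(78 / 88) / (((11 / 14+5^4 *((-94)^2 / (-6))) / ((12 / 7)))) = -702 / 425232137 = -0.00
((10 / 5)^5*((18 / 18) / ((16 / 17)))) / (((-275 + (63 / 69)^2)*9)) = -8993 / 652653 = -0.01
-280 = -280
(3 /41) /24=0.00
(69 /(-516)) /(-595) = 23 /102340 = 0.00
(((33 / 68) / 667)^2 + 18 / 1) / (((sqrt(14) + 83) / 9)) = 27660664745739 / 14143021310000 - 333261021033 * sqrt(14) / 14143021310000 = 1.87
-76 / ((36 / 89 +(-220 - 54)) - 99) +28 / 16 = 259183 / 132644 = 1.95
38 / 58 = 0.66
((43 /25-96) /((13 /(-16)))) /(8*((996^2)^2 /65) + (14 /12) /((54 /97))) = 12218688 /12753880845778435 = 0.00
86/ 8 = 43/ 4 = 10.75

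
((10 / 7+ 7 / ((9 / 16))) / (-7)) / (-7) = 874 / 3087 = 0.28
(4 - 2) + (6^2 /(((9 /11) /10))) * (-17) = -7478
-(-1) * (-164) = -164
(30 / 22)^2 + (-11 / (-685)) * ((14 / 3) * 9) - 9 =-535938 / 82885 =-6.47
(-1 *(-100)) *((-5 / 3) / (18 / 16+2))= -160 / 3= -53.33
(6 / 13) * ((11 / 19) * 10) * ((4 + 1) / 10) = 330 / 247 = 1.34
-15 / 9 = -5 / 3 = -1.67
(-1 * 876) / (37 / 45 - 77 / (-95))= -187245 / 349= -536.52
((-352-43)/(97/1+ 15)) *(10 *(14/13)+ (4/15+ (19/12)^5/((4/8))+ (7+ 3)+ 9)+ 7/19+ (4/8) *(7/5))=-619144942487/3441844224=-179.89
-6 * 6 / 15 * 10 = -24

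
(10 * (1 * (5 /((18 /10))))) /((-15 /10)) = -500 /27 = -18.52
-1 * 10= -10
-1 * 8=-8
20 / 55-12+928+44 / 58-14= 288096 / 319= 903.12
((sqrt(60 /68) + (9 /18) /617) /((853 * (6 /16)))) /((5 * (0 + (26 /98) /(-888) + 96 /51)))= 986272 /3663483895315 + 116032 * sqrt(255) /5937575195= 0.00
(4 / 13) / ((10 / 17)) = 34 / 65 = 0.52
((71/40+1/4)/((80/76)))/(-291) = -513/77600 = -0.01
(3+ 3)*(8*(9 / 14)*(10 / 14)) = 22.04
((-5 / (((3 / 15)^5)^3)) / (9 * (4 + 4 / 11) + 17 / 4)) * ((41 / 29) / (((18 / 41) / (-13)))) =14671813964843750 / 99963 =146772445453.26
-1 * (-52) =52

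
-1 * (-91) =91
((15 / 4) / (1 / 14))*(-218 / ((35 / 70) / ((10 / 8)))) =-28612.50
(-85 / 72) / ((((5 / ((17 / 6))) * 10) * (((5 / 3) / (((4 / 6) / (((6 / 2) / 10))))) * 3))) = -289 / 9720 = -0.03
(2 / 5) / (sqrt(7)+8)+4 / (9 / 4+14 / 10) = 23968 / 20805 - 2*sqrt(7) / 285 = 1.13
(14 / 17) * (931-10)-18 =740.47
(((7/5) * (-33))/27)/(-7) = 11/45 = 0.24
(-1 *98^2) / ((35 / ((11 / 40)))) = -3773 / 50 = -75.46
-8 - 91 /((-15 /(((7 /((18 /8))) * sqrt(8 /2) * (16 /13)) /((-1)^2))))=5192 /135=38.46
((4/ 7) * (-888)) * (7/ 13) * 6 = -21312/ 13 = -1639.38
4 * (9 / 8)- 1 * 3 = 3 / 2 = 1.50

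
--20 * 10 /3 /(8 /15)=125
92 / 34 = 46 / 17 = 2.71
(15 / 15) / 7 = 1 / 7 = 0.14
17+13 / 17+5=387 / 17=22.76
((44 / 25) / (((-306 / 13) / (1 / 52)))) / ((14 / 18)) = -11 / 5950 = -0.00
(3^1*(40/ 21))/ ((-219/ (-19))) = 760/ 1533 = 0.50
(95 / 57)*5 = 25 / 3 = 8.33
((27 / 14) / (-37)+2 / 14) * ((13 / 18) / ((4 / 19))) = 0.31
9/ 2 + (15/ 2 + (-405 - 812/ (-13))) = -4297/ 13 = -330.54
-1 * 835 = -835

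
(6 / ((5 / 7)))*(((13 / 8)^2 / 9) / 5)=1183 / 2400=0.49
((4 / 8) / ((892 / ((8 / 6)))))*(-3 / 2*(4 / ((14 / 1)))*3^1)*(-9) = 27 / 3122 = 0.01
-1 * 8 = -8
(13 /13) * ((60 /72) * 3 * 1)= 5 /2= 2.50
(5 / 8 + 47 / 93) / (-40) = -841 / 29760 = -0.03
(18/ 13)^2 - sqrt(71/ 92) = 324/ 169 - sqrt(1633)/ 46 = 1.04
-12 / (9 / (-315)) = 420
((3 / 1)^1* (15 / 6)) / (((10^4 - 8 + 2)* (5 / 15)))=45 / 19988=0.00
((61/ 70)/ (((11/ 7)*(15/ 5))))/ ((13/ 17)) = 1037/ 4290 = 0.24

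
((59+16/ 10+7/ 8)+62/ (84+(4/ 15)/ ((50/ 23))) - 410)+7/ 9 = -347.01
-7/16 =-0.44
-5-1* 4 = -9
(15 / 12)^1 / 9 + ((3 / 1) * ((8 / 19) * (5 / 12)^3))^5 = 665453797255565 / 4791047613677568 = 0.14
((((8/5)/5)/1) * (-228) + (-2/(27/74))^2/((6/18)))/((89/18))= 208736/60075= 3.47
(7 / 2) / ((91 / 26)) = 1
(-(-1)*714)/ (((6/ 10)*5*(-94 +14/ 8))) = -952/ 369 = -2.58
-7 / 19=-0.37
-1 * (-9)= 9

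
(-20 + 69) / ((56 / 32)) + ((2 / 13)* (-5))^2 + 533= 94909 / 169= 561.59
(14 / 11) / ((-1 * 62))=-7 / 341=-0.02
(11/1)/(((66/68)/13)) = 442/3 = 147.33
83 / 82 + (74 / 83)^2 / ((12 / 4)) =1.28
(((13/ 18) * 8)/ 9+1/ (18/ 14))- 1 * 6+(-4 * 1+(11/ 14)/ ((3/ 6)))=-3974/ 567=-7.01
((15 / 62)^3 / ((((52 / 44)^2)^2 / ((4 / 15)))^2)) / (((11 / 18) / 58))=610338195720 / 24301433909311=0.03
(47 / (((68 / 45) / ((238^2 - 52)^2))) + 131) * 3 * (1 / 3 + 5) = 27094456801072 / 17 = 1593791576533.65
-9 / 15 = -3 / 5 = -0.60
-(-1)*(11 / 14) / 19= 11 / 266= 0.04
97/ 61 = 1.59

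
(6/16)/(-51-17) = -3/544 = -0.01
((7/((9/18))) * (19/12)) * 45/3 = 665/2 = 332.50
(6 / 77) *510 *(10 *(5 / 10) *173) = 2646900 / 77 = 34375.32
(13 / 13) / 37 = 1 / 37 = 0.03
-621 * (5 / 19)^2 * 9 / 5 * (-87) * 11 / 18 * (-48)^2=3423150720 / 361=9482411.97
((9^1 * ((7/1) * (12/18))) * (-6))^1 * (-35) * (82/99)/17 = 80360/187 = 429.73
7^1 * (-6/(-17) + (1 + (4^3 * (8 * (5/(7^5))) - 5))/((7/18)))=-19082514/285719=-66.79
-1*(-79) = 79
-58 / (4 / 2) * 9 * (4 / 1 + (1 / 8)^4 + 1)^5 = -940581202643663218790661 / 1152921504606846976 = -815824.15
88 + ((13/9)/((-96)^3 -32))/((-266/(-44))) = 46598960881/529533648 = 88.00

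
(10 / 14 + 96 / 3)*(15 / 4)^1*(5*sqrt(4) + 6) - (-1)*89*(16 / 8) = 14986 / 7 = 2140.86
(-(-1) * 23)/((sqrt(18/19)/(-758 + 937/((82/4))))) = -335846 * sqrt(38)/123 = -16831.66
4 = 4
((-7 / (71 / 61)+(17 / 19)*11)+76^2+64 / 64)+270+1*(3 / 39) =106114720 / 17537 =6050.90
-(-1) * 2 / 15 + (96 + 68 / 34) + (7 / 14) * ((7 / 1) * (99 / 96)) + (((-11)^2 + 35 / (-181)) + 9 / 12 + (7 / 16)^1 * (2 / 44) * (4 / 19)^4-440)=-53978033225057 / 249090346560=-216.70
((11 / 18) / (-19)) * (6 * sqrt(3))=-0.33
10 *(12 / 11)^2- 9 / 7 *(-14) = 3618 / 121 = 29.90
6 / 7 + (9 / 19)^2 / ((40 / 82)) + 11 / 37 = 3018919 / 1869980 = 1.61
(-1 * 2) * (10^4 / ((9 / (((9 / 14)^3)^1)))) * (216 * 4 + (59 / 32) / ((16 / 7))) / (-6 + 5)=22415788125 / 43904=510563.69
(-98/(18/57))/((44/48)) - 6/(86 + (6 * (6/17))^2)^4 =-870695800054837495553/2571872663284375000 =-338.55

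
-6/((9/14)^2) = -14.52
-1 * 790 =-790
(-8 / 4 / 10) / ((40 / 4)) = -0.02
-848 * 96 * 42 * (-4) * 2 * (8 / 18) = 12156928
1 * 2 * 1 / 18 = 1 / 9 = 0.11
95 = 95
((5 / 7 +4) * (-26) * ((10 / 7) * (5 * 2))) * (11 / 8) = -117975 / 49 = -2407.65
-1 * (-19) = 19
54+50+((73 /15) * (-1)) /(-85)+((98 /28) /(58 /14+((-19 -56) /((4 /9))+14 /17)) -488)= -12722046199 /33133425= -383.96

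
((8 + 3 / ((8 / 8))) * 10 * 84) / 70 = 132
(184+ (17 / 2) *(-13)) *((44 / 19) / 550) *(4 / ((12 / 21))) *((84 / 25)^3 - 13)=400876791 / 7421875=54.01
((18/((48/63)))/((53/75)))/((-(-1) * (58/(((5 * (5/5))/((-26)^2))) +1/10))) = 7875/1847156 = 0.00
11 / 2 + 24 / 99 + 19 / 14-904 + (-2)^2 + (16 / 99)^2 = -61257428 / 68607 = -892.87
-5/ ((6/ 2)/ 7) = -35/ 3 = -11.67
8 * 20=160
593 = 593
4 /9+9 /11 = 1.26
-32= -32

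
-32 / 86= -16 / 43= -0.37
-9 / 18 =-1 / 2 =-0.50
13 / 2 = 6.50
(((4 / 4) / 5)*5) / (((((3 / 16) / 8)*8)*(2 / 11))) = 29.33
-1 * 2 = -2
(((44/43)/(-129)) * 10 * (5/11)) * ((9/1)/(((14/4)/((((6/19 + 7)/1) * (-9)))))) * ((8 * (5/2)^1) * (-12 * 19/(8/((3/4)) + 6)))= -21617280/12943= -1670.19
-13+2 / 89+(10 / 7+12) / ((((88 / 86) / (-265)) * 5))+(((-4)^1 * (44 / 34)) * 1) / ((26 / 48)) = -2175061939 / 3029026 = -718.07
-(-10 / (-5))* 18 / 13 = -36 / 13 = -2.77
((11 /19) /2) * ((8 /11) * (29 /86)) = 58 /817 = 0.07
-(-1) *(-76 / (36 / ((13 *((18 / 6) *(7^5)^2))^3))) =-2822579045263100788085026809021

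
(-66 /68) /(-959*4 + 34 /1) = 33 /129268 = 0.00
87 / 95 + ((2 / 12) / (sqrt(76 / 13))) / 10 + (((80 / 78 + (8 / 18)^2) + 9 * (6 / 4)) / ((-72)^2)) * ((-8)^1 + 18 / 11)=sqrt(247) / 2280 + 5120927389 / 5704395840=0.90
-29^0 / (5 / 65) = -13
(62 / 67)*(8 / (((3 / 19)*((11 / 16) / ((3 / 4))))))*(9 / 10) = 169632 / 3685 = 46.03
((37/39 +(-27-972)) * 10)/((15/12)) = -311392/39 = -7984.41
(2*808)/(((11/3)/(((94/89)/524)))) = 113928/128249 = 0.89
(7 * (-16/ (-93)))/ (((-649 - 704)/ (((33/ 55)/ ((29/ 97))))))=-10864/ 6081735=-0.00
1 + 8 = 9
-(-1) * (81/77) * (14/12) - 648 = -646.77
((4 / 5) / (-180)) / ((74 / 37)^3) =-1 / 1800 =-0.00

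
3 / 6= 0.50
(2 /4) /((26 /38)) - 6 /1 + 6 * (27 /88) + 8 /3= -1307 /1716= -0.76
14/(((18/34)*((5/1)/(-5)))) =-26.44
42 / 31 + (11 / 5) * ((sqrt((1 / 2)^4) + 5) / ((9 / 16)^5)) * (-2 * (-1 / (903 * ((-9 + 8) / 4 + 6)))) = 1.43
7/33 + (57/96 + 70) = 74771/1056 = 70.81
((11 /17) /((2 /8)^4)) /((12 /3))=704 /17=41.41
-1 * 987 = -987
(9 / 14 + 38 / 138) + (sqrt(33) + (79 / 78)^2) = 7.69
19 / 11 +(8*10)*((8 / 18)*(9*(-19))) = -66861 / 11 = -6078.27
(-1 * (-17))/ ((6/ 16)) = 136/ 3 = 45.33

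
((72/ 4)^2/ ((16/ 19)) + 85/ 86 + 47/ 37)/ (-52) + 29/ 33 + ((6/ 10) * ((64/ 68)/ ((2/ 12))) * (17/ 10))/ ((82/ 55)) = -6045172927/ 2238727920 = -2.70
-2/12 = -0.17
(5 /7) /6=5 /42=0.12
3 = 3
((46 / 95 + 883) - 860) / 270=2231 / 25650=0.09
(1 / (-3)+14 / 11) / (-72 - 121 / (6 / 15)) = -62 / 24717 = -0.00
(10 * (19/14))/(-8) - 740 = -741.70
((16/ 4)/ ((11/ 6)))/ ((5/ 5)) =24/ 11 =2.18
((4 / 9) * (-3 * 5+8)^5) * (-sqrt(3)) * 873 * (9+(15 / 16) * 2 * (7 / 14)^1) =259214361 * sqrt(3) / 4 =112243110.83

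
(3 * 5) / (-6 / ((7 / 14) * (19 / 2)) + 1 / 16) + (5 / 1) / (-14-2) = -14957 / 1168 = -12.81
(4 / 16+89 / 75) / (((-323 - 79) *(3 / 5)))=-431 / 72360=-0.01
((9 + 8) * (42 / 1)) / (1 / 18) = 12852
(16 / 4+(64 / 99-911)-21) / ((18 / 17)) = -780368 / 891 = -875.83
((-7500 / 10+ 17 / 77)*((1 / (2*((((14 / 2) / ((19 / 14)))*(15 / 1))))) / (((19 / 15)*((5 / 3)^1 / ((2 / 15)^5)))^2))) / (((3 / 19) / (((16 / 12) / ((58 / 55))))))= -29559296 / 1911980478515625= -0.00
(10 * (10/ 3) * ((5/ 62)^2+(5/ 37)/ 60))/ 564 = 0.00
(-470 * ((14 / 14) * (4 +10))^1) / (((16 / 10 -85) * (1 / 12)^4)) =227404800 / 139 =1636005.76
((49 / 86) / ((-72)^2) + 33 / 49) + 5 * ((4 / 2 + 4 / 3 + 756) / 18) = 211.60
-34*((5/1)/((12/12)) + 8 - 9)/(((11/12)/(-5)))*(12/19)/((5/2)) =39168/209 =187.41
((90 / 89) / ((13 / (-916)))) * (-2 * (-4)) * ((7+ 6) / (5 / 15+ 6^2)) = -1978560 / 9701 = -203.95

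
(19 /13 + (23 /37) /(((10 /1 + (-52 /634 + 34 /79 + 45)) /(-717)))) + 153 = 97612074875 /666708809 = 146.41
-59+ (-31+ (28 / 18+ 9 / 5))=-86.64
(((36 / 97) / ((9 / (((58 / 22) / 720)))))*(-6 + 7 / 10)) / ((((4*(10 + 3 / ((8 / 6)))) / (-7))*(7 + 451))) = 1537 / 6157443600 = 0.00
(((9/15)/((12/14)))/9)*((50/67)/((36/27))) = 35/804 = 0.04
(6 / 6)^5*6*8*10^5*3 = 14400000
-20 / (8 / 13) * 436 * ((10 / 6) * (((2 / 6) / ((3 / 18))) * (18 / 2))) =-425100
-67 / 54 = -1.24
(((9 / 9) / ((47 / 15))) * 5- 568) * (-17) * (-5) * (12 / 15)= -1810228 / 47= -38515.49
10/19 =0.53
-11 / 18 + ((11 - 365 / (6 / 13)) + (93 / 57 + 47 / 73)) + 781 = 35339 / 12483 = 2.83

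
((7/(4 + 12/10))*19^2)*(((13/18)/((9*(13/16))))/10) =5054/1053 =4.80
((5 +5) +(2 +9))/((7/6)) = 18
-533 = -533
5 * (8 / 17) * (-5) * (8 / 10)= -160 / 17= -9.41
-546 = -546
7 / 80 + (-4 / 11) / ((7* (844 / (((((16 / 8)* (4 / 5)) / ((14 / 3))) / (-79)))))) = 62892329 / 718767280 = 0.09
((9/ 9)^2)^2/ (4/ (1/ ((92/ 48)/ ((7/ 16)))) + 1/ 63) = 63/ 1105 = 0.06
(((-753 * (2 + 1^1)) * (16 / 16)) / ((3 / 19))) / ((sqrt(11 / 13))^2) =-16908.27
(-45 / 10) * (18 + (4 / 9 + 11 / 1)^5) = -11593803625 / 13122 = -883539.37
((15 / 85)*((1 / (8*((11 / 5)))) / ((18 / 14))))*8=35 / 561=0.06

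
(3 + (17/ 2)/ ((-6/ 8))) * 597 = -4975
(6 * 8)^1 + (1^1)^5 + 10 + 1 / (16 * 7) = 6609 / 112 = 59.01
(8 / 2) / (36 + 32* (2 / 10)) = 5 / 53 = 0.09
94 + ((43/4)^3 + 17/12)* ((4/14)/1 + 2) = 246689/84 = 2936.77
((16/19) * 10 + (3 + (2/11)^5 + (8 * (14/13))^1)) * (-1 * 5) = -3985246515/39779597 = -100.18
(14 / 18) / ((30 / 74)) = 259 / 135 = 1.92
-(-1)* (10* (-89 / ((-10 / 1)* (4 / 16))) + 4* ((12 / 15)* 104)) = 3444 / 5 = 688.80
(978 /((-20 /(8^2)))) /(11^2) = -15648 /605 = -25.86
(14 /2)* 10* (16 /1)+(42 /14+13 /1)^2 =1376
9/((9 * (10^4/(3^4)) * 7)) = 81/70000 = 0.00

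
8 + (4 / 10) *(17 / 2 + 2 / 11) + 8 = 1071 / 55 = 19.47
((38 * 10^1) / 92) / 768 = 95 / 17664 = 0.01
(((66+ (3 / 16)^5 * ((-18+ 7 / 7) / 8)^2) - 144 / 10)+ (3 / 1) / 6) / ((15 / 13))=227268732691 / 5033164800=45.15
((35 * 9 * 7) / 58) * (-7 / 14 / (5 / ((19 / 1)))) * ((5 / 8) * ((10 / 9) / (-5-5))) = 4655 / 928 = 5.02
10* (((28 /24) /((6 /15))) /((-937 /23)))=-4025 /5622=-0.72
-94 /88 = -47 /44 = -1.07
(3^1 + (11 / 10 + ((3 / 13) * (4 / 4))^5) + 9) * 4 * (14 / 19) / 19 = 1361970764 / 670183865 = 2.03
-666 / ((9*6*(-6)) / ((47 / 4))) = 1739 / 72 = 24.15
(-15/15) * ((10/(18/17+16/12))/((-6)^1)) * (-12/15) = -34/61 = -0.56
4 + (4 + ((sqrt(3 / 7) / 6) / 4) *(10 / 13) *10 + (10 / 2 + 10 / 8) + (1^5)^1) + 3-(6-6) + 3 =25 *sqrt(21) / 546 + 85 / 4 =21.46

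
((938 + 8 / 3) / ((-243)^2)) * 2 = 5644 / 177147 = 0.03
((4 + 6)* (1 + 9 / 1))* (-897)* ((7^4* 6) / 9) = -143579800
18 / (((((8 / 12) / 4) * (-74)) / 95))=-5130 / 37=-138.65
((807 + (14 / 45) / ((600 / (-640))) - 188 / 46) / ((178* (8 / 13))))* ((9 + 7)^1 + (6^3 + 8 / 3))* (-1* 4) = -28508647024 / 4145175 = -6877.55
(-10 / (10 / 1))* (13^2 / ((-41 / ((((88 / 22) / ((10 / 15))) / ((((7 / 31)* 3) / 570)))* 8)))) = 47779680 / 287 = 166479.72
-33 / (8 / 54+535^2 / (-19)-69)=16929 / 7763396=0.00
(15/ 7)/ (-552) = -5/ 1288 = -0.00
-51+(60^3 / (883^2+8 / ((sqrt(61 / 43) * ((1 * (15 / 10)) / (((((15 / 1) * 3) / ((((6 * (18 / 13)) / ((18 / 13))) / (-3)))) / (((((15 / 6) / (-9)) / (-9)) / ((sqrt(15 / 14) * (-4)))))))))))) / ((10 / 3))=-13213011824499777 / 259501676612827 - 503884800 * sqrt(550830) / 259501676612827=-50.92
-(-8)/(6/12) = 16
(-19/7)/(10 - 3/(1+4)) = -95/329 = -0.29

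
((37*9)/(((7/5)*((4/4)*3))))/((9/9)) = 555/7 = 79.29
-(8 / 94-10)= 466 / 47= 9.91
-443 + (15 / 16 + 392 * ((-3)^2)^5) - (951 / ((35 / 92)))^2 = 331199011351 / 19600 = 16897908.74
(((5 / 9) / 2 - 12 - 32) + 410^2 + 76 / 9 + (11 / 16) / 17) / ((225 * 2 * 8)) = 411422539 / 8812800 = 46.68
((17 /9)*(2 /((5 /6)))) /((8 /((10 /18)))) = 17 /54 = 0.31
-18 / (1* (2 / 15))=-135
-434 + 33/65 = -28177/65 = -433.49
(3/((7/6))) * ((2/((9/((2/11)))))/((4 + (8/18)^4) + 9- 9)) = 13122/510125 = 0.03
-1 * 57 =-57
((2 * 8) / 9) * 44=704 / 9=78.22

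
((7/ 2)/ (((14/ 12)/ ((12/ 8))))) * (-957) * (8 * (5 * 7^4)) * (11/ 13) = -4549558860/ 13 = -349966066.15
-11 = -11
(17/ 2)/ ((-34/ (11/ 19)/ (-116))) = 319/ 19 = 16.79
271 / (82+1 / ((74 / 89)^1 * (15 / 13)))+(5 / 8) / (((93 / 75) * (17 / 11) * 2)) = 2663173295 / 777236464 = 3.43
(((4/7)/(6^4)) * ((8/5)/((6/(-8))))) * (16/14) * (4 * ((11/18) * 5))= -1408/107163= -0.01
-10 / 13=-0.77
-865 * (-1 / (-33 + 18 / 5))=-4325 / 147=-29.42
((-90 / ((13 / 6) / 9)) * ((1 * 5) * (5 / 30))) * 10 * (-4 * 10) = 1620000 / 13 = 124615.38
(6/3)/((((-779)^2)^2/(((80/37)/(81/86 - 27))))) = -13760/30534682692382677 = -0.00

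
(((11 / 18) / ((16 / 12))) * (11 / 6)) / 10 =121 / 1440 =0.08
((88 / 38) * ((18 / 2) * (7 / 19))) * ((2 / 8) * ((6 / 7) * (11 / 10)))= 3267 / 1805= 1.81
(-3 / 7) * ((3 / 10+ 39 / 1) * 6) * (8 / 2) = -14148 / 35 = -404.23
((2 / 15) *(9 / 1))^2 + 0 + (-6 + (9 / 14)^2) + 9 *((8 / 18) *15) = 273681 / 4900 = 55.85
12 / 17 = 0.71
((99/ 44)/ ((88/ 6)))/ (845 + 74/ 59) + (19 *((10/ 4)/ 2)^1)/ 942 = 35033971/ 1379638128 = 0.03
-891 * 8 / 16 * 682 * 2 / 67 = -607662 / 67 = -9069.58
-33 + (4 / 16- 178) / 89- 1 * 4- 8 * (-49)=353.00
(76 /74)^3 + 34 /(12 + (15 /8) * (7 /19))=367622792 /97709637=3.76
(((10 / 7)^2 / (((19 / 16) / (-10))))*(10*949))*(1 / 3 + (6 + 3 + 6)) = -6984640000 / 2793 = -2500766.20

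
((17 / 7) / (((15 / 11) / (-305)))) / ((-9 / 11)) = 125477 / 189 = 663.90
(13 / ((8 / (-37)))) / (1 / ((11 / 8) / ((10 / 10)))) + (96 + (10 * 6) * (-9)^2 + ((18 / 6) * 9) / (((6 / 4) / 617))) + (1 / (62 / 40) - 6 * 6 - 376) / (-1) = 32519115 / 1984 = 16390.68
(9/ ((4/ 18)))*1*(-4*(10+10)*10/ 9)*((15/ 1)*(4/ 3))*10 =-720000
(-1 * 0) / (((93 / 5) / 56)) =0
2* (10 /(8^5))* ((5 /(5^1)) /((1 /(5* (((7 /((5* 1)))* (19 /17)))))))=665 /139264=0.00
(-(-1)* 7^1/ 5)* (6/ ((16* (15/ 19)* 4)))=0.17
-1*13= -13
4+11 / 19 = 4.58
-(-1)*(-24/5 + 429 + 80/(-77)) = 423.16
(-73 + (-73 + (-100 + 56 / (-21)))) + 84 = -494 / 3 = -164.67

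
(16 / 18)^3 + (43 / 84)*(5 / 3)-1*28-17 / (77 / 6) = -6235067 / 224532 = -27.77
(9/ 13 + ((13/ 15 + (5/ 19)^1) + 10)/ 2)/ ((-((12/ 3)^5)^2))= -23183/ 3884974080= -0.00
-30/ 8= -15/ 4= -3.75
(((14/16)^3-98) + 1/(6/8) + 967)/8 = 1337861/12288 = 108.88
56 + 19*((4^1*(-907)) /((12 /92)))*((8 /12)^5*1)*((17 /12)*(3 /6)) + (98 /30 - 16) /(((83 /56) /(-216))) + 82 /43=-1849181129518 /39027015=-47382.08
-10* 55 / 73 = -550 / 73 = -7.53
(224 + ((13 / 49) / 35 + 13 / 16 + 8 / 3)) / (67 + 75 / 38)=355807471 / 107880360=3.30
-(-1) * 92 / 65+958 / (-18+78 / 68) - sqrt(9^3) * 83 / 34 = -153657821 / 1266330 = -121.34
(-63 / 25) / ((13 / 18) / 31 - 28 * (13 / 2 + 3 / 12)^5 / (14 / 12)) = 2249856 / 300250858175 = 0.00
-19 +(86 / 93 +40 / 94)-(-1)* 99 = 355582 / 4371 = 81.35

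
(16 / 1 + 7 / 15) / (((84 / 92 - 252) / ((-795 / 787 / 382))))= 301093 / 1736161350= 0.00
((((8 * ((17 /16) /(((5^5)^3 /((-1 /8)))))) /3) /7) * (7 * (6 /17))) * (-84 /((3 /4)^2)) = 56 /91552734375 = 0.00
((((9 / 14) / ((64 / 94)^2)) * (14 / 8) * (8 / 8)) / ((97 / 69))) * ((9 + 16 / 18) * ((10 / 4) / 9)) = 22609115 / 4767744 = 4.74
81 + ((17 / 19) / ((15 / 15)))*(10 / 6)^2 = 83.49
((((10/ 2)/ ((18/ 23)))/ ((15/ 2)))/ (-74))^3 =-12167/ 7976023992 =-0.00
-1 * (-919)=919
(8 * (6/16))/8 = 3/8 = 0.38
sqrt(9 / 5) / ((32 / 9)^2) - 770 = -770 + 243 * sqrt(5) / 5120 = -769.89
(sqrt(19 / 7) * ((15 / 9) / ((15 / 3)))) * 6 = 2 * sqrt(133) / 7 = 3.30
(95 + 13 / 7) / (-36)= -113 / 42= -2.69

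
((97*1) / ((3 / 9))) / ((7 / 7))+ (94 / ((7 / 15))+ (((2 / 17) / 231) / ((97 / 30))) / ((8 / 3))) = 125050281 / 253946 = 492.43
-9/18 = -1/2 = -0.50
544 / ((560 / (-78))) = -2652 / 35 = -75.77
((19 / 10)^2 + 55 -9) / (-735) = -0.07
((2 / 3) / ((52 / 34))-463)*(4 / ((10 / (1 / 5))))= -37.01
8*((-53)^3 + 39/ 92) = -27393290/ 23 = -1191012.61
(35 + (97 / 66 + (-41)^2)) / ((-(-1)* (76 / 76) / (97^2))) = 1066538377 / 66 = 16159672.38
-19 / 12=-1.58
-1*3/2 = -3/2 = -1.50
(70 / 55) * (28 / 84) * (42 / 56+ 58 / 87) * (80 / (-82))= -2380 / 4059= -0.59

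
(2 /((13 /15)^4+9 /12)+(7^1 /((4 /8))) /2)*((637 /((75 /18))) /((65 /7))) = 95248986 /678875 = 140.30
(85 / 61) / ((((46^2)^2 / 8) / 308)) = 13090 / 17070301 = 0.00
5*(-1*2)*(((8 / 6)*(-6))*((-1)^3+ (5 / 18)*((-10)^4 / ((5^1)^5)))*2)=-160 / 9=-17.78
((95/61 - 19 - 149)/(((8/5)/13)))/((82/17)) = -11219065/40016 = -280.36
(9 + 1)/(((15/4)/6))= 16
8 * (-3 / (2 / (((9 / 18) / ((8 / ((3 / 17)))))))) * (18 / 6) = -27 / 68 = -0.40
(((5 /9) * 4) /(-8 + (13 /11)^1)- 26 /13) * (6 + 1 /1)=-2198 /135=-16.28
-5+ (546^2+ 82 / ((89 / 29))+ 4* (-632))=26309265 / 89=295609.72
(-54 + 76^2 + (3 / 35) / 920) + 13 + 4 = 184795803 / 32200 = 5739.00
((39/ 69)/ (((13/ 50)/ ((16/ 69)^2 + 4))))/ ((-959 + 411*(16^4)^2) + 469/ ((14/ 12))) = 965000/ 193298151306514797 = 0.00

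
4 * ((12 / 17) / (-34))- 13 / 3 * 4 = -15100 / 867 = -17.42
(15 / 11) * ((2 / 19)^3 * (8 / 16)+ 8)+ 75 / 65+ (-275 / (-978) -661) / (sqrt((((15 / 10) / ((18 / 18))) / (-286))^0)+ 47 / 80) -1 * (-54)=-21327872952281 / 60912920211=-350.14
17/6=2.83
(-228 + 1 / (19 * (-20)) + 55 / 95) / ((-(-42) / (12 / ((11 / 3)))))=-259263 / 14630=-17.72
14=14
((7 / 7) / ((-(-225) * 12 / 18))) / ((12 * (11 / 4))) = 0.00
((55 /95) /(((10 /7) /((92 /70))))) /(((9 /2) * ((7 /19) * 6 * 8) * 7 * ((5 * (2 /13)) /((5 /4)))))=3289 /2116800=0.00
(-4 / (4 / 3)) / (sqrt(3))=-sqrt(3)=-1.73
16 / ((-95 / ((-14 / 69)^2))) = -3136 / 452295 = -0.01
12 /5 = 2.40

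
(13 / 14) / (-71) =-0.01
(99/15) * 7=231/5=46.20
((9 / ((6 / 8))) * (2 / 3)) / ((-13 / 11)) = -88 / 13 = -6.77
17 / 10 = 1.70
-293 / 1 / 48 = -293 / 48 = -6.10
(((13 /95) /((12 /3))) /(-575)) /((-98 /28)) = 13 /764750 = 0.00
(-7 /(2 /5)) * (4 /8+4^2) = -1155 /4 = -288.75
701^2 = 491401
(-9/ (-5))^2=81/ 25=3.24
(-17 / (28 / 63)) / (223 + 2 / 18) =-1377 / 8032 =-0.17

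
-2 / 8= -1 / 4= -0.25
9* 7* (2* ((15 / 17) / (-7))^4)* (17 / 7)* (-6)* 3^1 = -16402500 / 11796113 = -1.39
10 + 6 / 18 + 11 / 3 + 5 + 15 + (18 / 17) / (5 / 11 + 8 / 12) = 21980 / 629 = 34.94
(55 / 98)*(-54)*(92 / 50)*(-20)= 54648 / 49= 1115.27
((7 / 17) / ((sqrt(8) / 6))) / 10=21 * sqrt(2) / 340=0.09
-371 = -371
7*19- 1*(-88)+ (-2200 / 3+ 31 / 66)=-11261 / 22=-511.86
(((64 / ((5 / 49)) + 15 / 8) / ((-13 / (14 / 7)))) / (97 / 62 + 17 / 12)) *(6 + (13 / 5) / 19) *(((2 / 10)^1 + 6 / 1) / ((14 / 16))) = -338349548856 / 239682625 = -1411.66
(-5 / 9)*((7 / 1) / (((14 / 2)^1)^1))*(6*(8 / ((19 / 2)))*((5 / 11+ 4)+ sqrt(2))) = -7840 / 627 - 160*sqrt(2) / 57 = -16.47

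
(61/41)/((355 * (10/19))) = 1159/145550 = 0.01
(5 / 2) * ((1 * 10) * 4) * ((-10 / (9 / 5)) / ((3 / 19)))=-95000 / 27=-3518.52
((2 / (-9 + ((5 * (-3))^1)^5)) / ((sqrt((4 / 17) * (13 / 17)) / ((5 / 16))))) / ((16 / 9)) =-85 * sqrt(13) / 280803328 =-0.00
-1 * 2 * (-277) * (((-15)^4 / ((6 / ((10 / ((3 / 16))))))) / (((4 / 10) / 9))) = 5609250000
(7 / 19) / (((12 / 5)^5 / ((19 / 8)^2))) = 415625 / 15925248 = 0.03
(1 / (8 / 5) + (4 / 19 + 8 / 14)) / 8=1497 / 8512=0.18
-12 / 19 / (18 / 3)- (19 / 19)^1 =-21 / 19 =-1.11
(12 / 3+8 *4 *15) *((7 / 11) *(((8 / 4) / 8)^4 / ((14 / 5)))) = 55 / 128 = 0.43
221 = 221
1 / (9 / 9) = 1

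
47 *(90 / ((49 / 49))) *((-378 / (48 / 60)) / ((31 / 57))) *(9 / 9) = -113924475 / 31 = -3674983.06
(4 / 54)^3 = 8 / 19683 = 0.00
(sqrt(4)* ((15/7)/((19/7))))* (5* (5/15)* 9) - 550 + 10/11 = -109810/209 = -525.41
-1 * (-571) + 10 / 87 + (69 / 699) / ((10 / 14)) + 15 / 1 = 59419687 / 101355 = 586.25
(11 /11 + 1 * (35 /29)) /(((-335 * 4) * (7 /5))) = -16 /13601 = -0.00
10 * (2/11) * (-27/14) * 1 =-270/77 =-3.51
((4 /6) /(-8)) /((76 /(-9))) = 3 /304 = 0.01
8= 8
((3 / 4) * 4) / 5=3 / 5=0.60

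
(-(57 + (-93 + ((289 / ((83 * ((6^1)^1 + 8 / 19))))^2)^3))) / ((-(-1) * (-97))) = -38781374373578906895585095 / 104568113387552735670033472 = -0.37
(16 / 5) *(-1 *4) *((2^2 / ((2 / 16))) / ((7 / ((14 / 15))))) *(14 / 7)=-8192 / 75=-109.23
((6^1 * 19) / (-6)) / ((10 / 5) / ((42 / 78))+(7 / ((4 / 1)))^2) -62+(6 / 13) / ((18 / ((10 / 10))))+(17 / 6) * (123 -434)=-18667273 / 19734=-945.94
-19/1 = -19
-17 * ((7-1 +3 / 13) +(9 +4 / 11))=-37910 / 143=-265.10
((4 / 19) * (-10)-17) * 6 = -2178 / 19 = -114.63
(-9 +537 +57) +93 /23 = 13548 /23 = 589.04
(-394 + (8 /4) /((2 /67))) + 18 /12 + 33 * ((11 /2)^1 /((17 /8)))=-8163 /34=-240.09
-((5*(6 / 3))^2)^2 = -10000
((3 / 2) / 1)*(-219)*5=-3285 / 2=-1642.50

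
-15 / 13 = -1.15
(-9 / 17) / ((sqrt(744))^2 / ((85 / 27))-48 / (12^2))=-135 / 60179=-0.00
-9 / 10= -0.90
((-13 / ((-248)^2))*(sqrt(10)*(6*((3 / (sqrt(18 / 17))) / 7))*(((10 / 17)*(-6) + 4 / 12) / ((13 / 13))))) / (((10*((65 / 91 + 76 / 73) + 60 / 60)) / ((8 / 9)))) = 0.00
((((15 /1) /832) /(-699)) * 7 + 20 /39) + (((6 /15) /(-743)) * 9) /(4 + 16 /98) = 18785970677 /36728927040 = 0.51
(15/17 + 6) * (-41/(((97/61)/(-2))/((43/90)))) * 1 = 169.56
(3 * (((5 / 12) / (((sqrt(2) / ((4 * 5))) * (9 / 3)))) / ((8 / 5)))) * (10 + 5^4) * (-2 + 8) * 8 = 79375 * sqrt(2) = 112253.20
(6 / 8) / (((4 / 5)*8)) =15 / 128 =0.12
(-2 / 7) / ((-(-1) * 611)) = -2 / 4277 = -0.00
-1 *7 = -7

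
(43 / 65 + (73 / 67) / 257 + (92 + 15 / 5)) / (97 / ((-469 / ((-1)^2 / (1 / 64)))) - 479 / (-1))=0.21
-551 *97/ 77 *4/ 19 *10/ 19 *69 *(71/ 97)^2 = -403481640/ 141911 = -2843.20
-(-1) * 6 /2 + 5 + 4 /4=9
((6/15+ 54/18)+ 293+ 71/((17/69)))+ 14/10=49808/85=585.98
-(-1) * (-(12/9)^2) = -16/9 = -1.78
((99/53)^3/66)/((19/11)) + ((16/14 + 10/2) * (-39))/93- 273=-338237909839/1227639742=-275.52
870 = 870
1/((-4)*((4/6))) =-0.38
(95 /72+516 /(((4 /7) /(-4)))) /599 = -259969 /43128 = -6.03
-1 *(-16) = 16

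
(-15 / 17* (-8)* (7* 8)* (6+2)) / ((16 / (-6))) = -20160 / 17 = -1185.88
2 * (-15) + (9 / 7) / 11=-2301 / 77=-29.88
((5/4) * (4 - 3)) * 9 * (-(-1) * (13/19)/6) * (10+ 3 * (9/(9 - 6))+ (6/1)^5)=1520025/152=10000.16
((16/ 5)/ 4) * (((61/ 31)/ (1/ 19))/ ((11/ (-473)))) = -199348/ 155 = -1286.12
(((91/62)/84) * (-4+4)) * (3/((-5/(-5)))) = 0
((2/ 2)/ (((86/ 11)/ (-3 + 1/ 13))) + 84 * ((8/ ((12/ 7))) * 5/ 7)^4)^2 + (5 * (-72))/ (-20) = 24496748047499131/ 227798649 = 107536845.17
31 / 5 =6.20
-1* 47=-47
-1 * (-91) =91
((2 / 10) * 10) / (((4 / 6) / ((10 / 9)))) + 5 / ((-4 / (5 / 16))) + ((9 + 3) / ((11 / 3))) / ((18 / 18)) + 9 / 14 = 101393 / 14784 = 6.86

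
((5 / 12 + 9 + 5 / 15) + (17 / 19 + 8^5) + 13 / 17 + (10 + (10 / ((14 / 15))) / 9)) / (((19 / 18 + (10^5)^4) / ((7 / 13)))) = 0.00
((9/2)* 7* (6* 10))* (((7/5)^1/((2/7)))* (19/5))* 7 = 1231713/5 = 246342.60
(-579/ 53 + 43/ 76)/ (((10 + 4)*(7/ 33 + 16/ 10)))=-6884625/ 16861208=-0.41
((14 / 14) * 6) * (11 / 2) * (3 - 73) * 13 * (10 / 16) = -75075 / 4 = -18768.75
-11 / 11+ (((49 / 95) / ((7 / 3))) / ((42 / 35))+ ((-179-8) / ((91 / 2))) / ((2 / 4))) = -31245 / 3458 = -9.04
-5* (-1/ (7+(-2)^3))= -5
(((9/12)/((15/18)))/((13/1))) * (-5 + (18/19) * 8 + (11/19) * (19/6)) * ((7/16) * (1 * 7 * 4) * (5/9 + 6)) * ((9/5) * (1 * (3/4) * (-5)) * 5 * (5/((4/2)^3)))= -65437785/126464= -517.44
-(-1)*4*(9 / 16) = 9 / 4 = 2.25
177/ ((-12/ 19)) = -1121/ 4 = -280.25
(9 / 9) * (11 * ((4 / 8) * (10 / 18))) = 55 / 18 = 3.06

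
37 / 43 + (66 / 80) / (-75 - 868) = 1394221 / 1621960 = 0.86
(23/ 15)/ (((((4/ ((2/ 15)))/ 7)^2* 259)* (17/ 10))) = 161/ 849150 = 0.00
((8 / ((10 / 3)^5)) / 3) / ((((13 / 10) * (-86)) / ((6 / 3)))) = -0.00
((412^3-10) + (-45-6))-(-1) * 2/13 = 909148073/13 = 69934467.15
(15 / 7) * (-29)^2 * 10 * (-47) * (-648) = 3842024400 / 7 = 548860628.57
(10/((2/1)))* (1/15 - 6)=-89/3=-29.67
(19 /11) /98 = 19 /1078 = 0.02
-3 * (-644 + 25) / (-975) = -619 / 325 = -1.90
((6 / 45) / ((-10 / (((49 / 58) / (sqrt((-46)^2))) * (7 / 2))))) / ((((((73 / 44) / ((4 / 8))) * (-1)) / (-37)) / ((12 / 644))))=-19943 / 111989300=-0.00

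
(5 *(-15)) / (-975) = 1 / 13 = 0.08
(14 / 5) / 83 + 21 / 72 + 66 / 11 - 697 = -6879119 / 9960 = -690.67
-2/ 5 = -0.40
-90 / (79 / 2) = -180 / 79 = -2.28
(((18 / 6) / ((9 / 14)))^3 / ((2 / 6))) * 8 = 21952 / 9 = 2439.11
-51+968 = 917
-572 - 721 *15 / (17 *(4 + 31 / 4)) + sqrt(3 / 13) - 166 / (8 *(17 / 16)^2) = -8754560 / 13583 + sqrt(39) / 13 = -644.04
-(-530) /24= 22.08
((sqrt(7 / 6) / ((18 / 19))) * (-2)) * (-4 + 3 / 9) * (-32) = -3344 * sqrt(42) / 81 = -267.55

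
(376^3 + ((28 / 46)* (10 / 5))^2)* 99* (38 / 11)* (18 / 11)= 15737115958848 / 529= 29748801434.50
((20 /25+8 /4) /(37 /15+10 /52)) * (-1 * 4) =-4368 /1037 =-4.21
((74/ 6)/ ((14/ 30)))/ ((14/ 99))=18315/ 98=186.89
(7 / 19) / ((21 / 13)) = 13 / 57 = 0.23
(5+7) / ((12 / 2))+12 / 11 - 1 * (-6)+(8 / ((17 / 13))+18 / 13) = 40338 / 2431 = 16.59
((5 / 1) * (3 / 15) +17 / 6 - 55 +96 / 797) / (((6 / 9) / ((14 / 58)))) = -1708721 / 92452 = -18.48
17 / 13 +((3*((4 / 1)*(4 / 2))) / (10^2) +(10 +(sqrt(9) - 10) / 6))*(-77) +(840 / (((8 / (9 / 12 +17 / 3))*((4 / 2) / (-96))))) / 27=-11086433 / 5850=-1895.12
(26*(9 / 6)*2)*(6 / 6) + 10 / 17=1336 / 17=78.59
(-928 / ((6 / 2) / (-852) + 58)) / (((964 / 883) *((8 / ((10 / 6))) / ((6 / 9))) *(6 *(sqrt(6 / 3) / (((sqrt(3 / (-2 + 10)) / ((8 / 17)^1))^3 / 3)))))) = -44661552805 *sqrt(3) / 438996160512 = -0.18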